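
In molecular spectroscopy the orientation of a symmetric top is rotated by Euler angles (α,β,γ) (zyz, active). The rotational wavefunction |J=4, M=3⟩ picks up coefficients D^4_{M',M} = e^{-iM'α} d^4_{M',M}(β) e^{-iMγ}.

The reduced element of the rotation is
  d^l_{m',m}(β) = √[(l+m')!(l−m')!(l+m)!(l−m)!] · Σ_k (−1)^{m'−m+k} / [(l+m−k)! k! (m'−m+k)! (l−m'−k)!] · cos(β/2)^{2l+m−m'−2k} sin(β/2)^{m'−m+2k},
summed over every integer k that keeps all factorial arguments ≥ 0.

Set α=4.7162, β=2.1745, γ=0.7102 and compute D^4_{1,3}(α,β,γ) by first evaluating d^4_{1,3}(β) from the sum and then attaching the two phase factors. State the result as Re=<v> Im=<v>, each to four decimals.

Split into d^4_{1,3}(β=2.1745) × two z-phases.
c=cos(2.174500/2)=0.464922, s=sin(2.174500/2)=0.885352; N=√[120·6·5040·1]=1904.940944
The bounds max(0,m−m')=2 and min(l+m,l−m')=3 give 2 terms
  k=2: (−1)^0·1904.9409/(240)·0.4649^6·0.8854^2 = +0.062832
  k=3: (−1)^1·1904.9409/(144)·0.4649^4·0.8854^4 = -0.379754
d^4_{1,3}(2.1745) = +0.062832 -0.379754 = -0.316922
Phases: e^{-i·(1)·4.7162}=+0.003811+0.999993i, e^{-i·(3)·0.7102}=-0.531020-0.847359i ⇒ D=-0.267903+0.169314i

Re=-0.2679 Im=0.1693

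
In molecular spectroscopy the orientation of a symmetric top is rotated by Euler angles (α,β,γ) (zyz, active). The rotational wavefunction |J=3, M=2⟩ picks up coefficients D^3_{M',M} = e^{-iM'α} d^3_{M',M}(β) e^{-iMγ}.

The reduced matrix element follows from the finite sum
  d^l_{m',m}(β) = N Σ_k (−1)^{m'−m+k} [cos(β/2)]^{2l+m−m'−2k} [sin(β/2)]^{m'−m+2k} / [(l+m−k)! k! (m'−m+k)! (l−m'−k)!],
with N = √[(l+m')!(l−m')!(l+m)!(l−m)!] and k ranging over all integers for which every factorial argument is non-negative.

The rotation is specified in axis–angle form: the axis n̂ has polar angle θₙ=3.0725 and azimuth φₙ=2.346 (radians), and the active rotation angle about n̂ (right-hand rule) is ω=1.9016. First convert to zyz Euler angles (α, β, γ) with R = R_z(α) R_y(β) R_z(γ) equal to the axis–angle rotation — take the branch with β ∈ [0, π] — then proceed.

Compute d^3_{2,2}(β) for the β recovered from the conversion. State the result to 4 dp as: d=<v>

Axis–angle → zyz. n̂ = (sinθₙcosφₙ, sinθₙsinφₙ, cosθₙ) = (-0.048317, +0.049312, -0.997614), ω = 1.9016.
R = I cosω + sinω [n̂]ₓ + (1−cosω) n̂n̂ᵀ gives
  R = [-0.321710, +0.940369, +0.110496; -0.946682, -0.321582, -0.019476; +0.017219, -0.110870, +0.993686]
β = atan2(√(R₁₃²+R₂₃²), R₃₃) = 0.112436; α = atan2(R₂₃, R₁₃) mod 2π = 6.108719; γ = atan2(R₃₂, −R₃₁) mod 2π = 4.558312
d^3_{2,2}(β=0.1124) via the finite sum:
c=cos(0.112436/2)=0.998420, s=sin(0.112436/2)=0.056188; N=√[120·1·120·1]=120.000000
k∈{0,1} keeps every argument non-negative
  k=0: (−1)^0·120.0000/(120)·0.9984^6·0.0562^0 = +0.990558
  k=1: (−1)^1·120.0000/(24)·0.9984^4·0.0562^2 = -0.015686
d^3_{2,2}(0.1124) = +0.990558 -0.015686 = +0.974872

d=0.9749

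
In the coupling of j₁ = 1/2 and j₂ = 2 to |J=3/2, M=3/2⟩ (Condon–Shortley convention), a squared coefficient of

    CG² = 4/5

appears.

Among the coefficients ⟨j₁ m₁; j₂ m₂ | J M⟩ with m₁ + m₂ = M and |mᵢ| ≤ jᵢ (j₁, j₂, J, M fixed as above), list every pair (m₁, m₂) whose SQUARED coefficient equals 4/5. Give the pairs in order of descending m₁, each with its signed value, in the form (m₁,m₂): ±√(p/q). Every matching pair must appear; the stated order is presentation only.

Admissible pairs with m₁+m₂ = M = 3/2: (-1/2,2), (1/2,1)
  (m₁,m₂)=(1/2,1): CG² = 1/5, CG = +√(1/5)
  (m₁,m₂)=(-1/2,2): CG² = 4/5, CG = −√(4/5)   ← matches the target
Pairs with CG² = 4/5: (-1/2,2): −√(4/5)

(-1/2,2): −√(4/5)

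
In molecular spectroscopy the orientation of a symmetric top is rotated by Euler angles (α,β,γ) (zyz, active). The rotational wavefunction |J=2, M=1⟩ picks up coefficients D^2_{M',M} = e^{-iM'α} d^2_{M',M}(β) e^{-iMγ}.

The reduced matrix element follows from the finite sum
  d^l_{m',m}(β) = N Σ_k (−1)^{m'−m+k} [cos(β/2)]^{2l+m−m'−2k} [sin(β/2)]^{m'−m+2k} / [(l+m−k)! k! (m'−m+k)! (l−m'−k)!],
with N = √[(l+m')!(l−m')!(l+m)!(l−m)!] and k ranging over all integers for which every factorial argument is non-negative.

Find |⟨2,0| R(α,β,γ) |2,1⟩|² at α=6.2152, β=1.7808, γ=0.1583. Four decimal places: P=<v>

Split into d^2_{0,1}(β=1.7808) × two z-phases.
With c≡cos(β/2)=0.629101 and s≡sin(β/2)=0.777323, N=[2·2·6·1]^{1/2}=4.898979
The bounds max(0,m−m')=1 and min(l+m,l−m')=2 give 2 terms
  k=1: (−1)^0·4.8990/(2)·0.6291^3·0.7773^1 = +0.474066
  k=2: (−1)^1·4.8990/(2)·0.6291^1·0.7773^3 = -0.723771
d^2_{0,1}(1.7808) = +0.474066 -0.723771 = -0.249705
|D^2_{0,1}|² = |d^2_{0,1}(β)|² = (-0.249705)² = 0.062353 (the z-rotation phases have unit modulus)

P=0.0624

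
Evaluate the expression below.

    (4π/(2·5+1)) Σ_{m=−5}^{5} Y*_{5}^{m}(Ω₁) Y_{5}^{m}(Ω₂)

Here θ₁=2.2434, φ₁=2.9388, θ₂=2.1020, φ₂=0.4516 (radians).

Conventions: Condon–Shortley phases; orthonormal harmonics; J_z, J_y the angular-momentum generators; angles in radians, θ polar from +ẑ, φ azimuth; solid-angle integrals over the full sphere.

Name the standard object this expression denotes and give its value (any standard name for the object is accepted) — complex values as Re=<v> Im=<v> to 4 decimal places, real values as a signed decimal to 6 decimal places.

Legendre polynomial (addition theorem), -0.323028

This sum is the spherical-harmonic addition theorem: it equals the Legendre polynomial P_l(cos γ) of the angle γ between the two directions.
Addition theorem: P_5(cos γ) = (4π/11) Σ_m Y*_{lm}(Ω₁) Y_{lm}(Ω₂), m = −5…5:
  m=-5: Y*=-0.07183 + 0.11537j  Y=-0.14029 - 0.17095j  product 0.02980 - 0.00391j
  m=-4: Y*=-0.23573 + 0.24821j  Y=0.09591 + 0.39952j  product -0.12177 - 0.07038j
  m=-3: Y*=-0.33875 + 0.23594j  Y=0.06223 - 0.28362j  product 0.04584 + 0.11076j
  m=-2: Y*=-0.09764 + 0.04193j  Y=0.09094 - 0.11535j  product -0.00404 + 0.01508j
  m=-1: Y*=0.31170 - 0.06409j  Y=-0.30057 + 0.14579j  product -0.08434 + 0.06471j
  m=+0: Y*=0.19521 + 0.00000j  Y=-0.07024 + 0.00000j  product -0.01371 + 0.00000j
  m=+1: Y*=-0.31170 - 0.06409j  Y=0.30057 + 0.14579j  product -0.08434 - 0.06471j
  m=+2: Y*=-0.09764 - 0.04193j  Y=0.09094 + 0.11535j  product -0.00404 - 0.01508j
  m=+3: Y*=0.33875 + 0.23594j  Y=-0.06223 - 0.28362j  product 0.04584 - 0.11076j
  m=+4: Y*=-0.23573 - 0.24821j  Y=0.09591 - 0.39952j  product -0.12177 + 0.07038j
  m=+5: Y*=0.07183 + 0.11537j  Y=0.14029 - 0.17095j  product 0.02980 + 0.00391j
Accumulated sum -0.28276 + 0.00000j; after 4π/(2l+1) scaling, -0.32303 + 0.00000j ⇒ P_5 = -0.323028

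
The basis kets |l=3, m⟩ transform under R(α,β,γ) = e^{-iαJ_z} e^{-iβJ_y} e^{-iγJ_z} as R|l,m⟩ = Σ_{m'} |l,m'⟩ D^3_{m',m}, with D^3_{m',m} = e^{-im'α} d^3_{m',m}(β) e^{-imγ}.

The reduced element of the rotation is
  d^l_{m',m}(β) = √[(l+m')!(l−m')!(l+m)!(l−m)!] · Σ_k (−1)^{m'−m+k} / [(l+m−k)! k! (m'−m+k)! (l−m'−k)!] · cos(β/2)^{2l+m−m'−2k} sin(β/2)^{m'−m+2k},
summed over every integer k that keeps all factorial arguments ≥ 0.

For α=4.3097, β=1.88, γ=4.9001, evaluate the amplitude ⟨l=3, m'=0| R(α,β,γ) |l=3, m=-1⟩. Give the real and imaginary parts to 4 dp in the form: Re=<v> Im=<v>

Re=0.0413 Im=-0.2176

Split into d^3_{0,-1}(β=1.8800) × two z-phases.
c=cos(1.880000/2)=0.589788, s=sin(1.880000/2)=0.807558; N=√[6·6·2·24]=41.569219
k∈{0,1,2} keeps every argument non-negative
  k=0: (−1)^1·41.5692/(12)·0.5898^5·0.8076^1 = -0.199638
  k=1: (−1)^2·41.5692/(4)·0.5898^3·0.8076^3 = +1.122848
  k=2: (−1)^3·41.5692/(12)·0.5898^1·0.8076^5 = -0.701706
d^3_{0,-1}(1.8800) = -0.199638 +1.122848 -0.701706 = +0.221503
D = (+1.000000+0.000000i)·(+0.221503)·(+0.186611-0.982434i) = +0.041335-0.217612i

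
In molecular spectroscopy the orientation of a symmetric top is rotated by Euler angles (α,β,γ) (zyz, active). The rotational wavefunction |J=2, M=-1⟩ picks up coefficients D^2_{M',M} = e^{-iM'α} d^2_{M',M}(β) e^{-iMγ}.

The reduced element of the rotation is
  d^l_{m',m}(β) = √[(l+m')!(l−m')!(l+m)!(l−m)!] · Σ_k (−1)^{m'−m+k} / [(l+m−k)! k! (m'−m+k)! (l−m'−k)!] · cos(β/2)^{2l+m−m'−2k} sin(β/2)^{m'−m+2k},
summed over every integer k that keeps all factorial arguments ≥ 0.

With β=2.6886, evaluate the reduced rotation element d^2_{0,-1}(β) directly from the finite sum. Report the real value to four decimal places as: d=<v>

d=0.4820

d^2_{0,-1}(β=2.6886) via the finite sum:
With c≡cos(β/2)=0.224565 and s≡sin(β/2)=0.974459, N=[2·2·1·6]^{1/2}=4.898979
Admissible k: 0..1 (factorial args all ≥0)
  k=0: (−1)^1·4.8990/(2)·0.2246^3·0.9745^1 = -0.027031
  k=1: (−1)^2·4.8990/(2)·0.2246^1·0.9745^3 = +0.508989
d^2_{0,-1}(2.6886) = -0.027031 +0.508989 = +0.481958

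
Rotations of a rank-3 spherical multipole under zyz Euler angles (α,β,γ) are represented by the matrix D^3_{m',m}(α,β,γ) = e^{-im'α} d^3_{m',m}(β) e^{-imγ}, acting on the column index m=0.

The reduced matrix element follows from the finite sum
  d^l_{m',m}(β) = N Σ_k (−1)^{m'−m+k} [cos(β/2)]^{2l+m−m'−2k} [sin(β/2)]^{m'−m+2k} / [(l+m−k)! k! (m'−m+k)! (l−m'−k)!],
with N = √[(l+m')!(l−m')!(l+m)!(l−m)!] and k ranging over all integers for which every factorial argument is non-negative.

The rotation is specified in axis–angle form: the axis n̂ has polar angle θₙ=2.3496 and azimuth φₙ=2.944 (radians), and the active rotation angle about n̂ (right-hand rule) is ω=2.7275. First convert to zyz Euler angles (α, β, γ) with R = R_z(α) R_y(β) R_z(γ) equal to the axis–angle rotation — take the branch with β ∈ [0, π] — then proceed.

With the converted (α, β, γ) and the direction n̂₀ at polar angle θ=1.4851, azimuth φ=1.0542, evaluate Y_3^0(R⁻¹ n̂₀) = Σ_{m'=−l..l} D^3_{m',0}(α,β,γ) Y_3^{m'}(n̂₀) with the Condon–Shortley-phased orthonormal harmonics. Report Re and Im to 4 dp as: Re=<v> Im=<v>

Axis–angle → zyz. n̂ = (sinθₙcosφₙ, sinθₙsinφₙ, cosθₙ) = (-0.697905, +0.139724, -0.702428), ω = 2.7275.
R = I cosω + sinω [n̂]ₓ + (1−cosω) n̂n̂ᵀ gives
  R = [+0.017495, +0.095842, +0.995243; -0.469415, -0.878086, +0.092812; +0.882804, -0.468806, +0.029628]
β = atan2(√(R₁₃²+R₂₃²), R₃₃) = 1.541164; α = atan2(R₂₃, R₁₃) mod 2π = 0.092986; γ = atan2(R₃₂, −R₃₁) mod 2π = 3.629764
Need the full column D^3_{m',0} for m'=−3..3 at α=0.0930, β=1.5412, γ=3.6298.
cos(β/2)=0.717505, sin(β/2)=0.696553
d^3_{-3,0}: single k=3 term ⇒ +0.558281;  D = +0.536699+0.153725i
d^3_{-2,0}: k∈[2..3] ⇒ +0.704319 -0.663785 = +0.040534;  D = +0.039835+0.007495i
d^3_{-1,0}: k∈[1..3] ⇒ +0.458850 -1.297328 +0.407555 = -0.430923;  D = -0.429061-0.040012i
d^3_{0,0}: k∈[0..3] ⇒ +0.136443 -1.157315 +1.090710 -0.114215 = -0.044377;  D = -0.044377+0.000000i
d^3_{1,0}: k∈[0..2] ⇒ -0.458850 +1.297328 -0.407555 = +0.430923;  D = +0.429061-0.040012i
d^3_{2,0}: k∈[0..1] ⇒ +0.704319 -0.663785 = +0.040534;  D = +0.039835-0.007495i
d^3_{3,0}: single k=0 term ⇒ -0.558281;  D = -0.536699+0.153725i
Y_3^{m'}(θ=1.4851,φ=1.0542) and Σ D·Y over m':
  (+0.5367+0.1537i)·(-0.4126+0.0087i)  (+0.0398+0.0075i)·(-0.0445-0.0746i)  (-0.4291-0.0400i)·(-0.1532+0.2697i)  (-0.0444+0.0000i)·(-0.0947+0.0000i)  (+0.4291-0.0400i)·(+0.1532+0.2697i)  (+0.0398-0.0075i)·(-0.0445+0.0746i)  (-0.5367+0.1537i)·(+0.4126+0.0087i)
Y_3^0(R⁻¹ n̂) = -0.290665-0.000000i

Re=-0.2907 Im=0.0000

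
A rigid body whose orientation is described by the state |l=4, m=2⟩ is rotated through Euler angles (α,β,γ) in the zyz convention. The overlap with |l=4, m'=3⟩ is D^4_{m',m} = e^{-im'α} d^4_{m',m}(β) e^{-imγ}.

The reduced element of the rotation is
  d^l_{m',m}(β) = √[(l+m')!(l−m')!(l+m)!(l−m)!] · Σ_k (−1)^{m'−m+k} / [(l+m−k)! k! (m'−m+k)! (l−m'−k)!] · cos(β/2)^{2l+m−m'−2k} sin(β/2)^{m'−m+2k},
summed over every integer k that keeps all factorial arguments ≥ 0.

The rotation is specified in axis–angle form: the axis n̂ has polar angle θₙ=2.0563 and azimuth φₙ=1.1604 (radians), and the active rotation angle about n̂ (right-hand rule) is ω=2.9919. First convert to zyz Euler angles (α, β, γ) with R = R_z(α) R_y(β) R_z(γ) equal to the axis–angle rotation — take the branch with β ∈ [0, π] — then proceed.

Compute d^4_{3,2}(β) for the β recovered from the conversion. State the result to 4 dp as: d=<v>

d=0.1621

Axis–angle → zyz. n̂ = (sinθₙcosφₙ, sinθₙsinφₙ, cosθₙ) = (+0.352867, +0.810999, -0.466654), ω = 2.9919.
R = I cosω + sinω [n̂]ₓ + (1−cosω) n̂n̂ᵀ gives
  R = [-0.741178, +0.638744, -0.206545; +0.499556, +0.319265, -0.805304; -0.448440, -0.700054, -0.555721]
β = atan2(√(R₁₃²+R₂₃²), R₃₃) = 2.160026; α = atan2(R₂₃, R₁₃) mod 2π = 4.461320; γ = atan2(R₃₂, −R₃₁) mod 2π = 5.282113
d^4_{3,2}(β=2.1600) via the finite sum:
c=cos(2.160026/2)=0.471317, s=sin(2.160026/2)=0.881964; N=√[5040·1·720·2]=2693.993318
k: max(0,(2)−(3))=0 … min(4+(2),4−(3))=1
  k=0: (−1)^1·2693.9933/(720)·0.4713^7·0.8820^1 = -0.017049
  k=1: (−1)^2·2693.9933/(240)·0.4713^5·0.8820^3 = +0.179103
d^4_{3,2}(2.1600) = -0.017049 +0.179103 = +0.162054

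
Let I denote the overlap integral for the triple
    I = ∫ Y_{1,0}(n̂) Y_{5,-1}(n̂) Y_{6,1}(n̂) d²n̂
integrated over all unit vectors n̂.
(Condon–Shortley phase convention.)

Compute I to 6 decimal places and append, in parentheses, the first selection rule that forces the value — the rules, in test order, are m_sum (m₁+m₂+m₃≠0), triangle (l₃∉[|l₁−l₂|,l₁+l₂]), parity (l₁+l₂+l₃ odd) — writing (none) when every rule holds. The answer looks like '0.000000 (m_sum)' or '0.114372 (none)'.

Rules hold: Σm=0, L=12 even, 4≤6≤6.
N = 3·11·13 = 429
Δ = 0!·2!·10!/13! = 1/858
Racah Σ t=0..0: t=0:+1/14400 = 1/14400
⇒ 3j(1 5 6; 0 0 0)² = 6/143, sgn +1
Racah Σ t=0..0: t=0:+1/17280 = 1/17280
⇒ 3j(1 5 6; 0 -1 1)² = 35/858, sgn -1
4πI² = N·(3j₀)²·(3jₘ)² = 105/143
I = -1·√(0.734266/4π) = -0.24172507
No selection rule forces the value: the integral is nonzero (none).

-0.241725 (none)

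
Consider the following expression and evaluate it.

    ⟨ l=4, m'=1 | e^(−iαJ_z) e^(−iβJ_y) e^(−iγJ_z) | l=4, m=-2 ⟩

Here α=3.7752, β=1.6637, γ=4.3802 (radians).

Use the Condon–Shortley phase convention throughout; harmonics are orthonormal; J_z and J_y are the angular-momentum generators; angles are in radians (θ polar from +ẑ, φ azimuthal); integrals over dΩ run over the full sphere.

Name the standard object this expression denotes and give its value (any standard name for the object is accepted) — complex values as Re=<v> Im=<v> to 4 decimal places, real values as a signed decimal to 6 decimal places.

This is a Wigner D-matrix element — the rotation-matrix element ⟨l m'| R(α,β,γ) |l m⟩ in the angular-momentum basis.
First d^4_{1,-2}(β=1.6637), then the phase factors e^{-i(1)α} and e^{-i(-2)γ}:
With c≡cos(β/2)=0.673509 and s≡sin(β/2)=0.739179, N=[120·6·2·720]^{1/2}=1018.233765
k: max(0,(-2)−(1))=0 … min(4+(-2),4−(1))=2
  k=0: (−1)^3·1018.2338/(72)·0.6735^5·0.7392^3 = -0.791556
  k=1: (−1)^4·1018.2338/(48)·0.6735^3·0.7392^5 = +1.430159
  k=2: (−1)^5·1018.2338/(240)·0.6735^1·0.7392^7 = -0.344529
d^4_{1,-2}(1.6637) = -0.791556 +1.430159 -0.344529 = +0.294074
Phases: e^{-i·(1)·3.7752}=-0.805897+0.592056i, e^{-i·(-2)·4.3802}=-0.787300+0.616570i ⇒ D=+0.079235-0.283198i

Wigner D-matrix element, Re=0.0792 Im=-0.2832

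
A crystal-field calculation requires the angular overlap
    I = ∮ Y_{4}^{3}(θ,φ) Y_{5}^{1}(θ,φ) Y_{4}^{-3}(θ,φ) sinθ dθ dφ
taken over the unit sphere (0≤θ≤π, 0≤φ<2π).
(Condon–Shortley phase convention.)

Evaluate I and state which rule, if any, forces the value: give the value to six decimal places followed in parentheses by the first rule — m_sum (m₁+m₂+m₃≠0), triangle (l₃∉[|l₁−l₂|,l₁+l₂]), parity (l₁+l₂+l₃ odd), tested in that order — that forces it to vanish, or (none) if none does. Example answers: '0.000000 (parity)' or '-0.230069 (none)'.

m-sum = 3 + 1 − 3 = 1 ≠ 0 ⇒ I = 0

0.000000 (m_sum)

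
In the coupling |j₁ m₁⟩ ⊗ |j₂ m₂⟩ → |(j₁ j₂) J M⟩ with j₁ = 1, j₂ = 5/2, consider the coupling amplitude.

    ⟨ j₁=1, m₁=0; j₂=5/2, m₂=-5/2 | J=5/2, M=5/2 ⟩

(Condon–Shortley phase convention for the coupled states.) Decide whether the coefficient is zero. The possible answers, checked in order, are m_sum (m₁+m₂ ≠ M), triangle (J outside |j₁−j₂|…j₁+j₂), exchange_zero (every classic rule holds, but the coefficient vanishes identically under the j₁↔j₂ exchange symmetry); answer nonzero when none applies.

m_sum

m-sum: m₁+m₂ = 0+(-5/2) = -5/2, M = 5/2  ✗ ⇒ coefficient is 0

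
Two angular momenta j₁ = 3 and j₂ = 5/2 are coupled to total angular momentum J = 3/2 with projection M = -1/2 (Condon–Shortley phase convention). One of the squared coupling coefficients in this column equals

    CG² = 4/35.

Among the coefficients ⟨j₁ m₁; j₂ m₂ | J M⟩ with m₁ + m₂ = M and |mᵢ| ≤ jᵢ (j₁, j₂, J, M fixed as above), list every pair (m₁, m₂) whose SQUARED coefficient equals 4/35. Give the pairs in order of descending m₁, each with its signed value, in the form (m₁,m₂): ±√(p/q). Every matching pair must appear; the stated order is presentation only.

(0,-1/2): +√(4/35)

Admissible pairs with m₁+m₂ = M = -1/2: (-3,5/2), (-2,3/2), (-1,1/2), (0,-1/2), (1,-3/2), (2,-5/2)
  (m₁,m₂)=(2,-5/2): CG² = 5/21, CG = +√(5/21)
  (m₁,m₂)=(1,-3/2): CG² = 7/30, CG = −√(7/30)
  (m₁,m₂)=(0,-1/2): CG² = 4/35, CG = +√(4/35)   ← matches the target
  (m₁,m₂)=(-1,1/2): CG² = 1/105, CG = −√(1/105)
  (m₁,m₂)=(-2,3/2): CG² = 1/21, CG = −√(1/21)
  (m₁,m₂)=(-3,5/2): CG² = 5/14, CG = +√(5/14)
Pairs with CG² = 4/35: (0,-1/2): +√(4/35)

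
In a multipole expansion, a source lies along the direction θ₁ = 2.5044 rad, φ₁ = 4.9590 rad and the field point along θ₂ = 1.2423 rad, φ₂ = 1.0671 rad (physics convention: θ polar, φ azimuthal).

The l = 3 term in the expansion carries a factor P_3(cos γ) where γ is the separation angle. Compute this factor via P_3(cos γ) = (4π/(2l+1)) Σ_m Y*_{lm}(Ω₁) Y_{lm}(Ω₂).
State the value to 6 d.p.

0.250790

Expand P_3 via completeness: Σ_{m} conj(Y_{3,m}) at Ω₁ times Y_{3,m} at Ω₂ —
  [-3]  conj(Y_{3,-3})(Ω₁) = -0.059232+0.064892i ; Y_{3,-3}(Ω₂) = -0.353180+0.021113i ; Δ = +0.019550-0.024169i
  [-2]  conj(Y_{3,-2})(Ω₁) = +0.256099+0.137662i ; Y_{3,-2}(Ω₂) = -0.157761-0.249740i ; Δ = -0.006023-0.085676i
  [-1]  conj(Y_{3,-1})(Ω₁) = +0.104681-0.415839i ; Y_{3,-1}(Ω₂) = -0.070809+0.128484i ; Δ = +0.046016+0.042895i
  [+0]  conj(Y_{3,0})(Ω₁) = -0.069055-0.000000i ; Y_{3,0}(Ω₂) = -0.298527+0.000000i ; Δ = +0.020615+0.000000i
  [+1]  conj(Y_{3,1})(Ω₁) = -0.104681-0.415839i ; Y_{3,1}(Ω₂) = +0.070809+0.128484i ; Δ = +0.046016-0.042895i
  [+2]  conj(Y_{3,2})(Ω₁) = +0.256099-0.137662i ; Y_{3,2}(Ω₂) = -0.157761+0.249740i ; Δ = -0.006023+0.085676i
  [+3]  conj(Y_{3,3})(Ω₁) = +0.059232+0.064892i ; Y_{3,3}(Ω₂) = +0.353180+0.021113i ; Δ = +0.019550+0.024169i
Accumulated sum +0.139701+0.000000i; after 4π/(2l+1) scaling, +0.250790+0.000000i ⇒ P_3 = 0.250790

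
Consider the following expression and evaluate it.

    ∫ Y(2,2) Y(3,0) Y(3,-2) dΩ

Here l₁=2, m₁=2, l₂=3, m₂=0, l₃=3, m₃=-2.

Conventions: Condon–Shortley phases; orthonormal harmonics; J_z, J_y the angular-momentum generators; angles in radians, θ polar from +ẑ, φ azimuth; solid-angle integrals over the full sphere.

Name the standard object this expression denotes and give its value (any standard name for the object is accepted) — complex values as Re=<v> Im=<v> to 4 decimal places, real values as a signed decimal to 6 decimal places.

This is a Gaunt coefficient — the integral of a triple product of spherical harmonics over the sphere.
m-sum 0 ✓  L=8 even ✓  1≤3≤5 ✓
Π(2lᵢ+1) = 5×7×7 = 245
triangle coeff Δ(2,3,3) = 1/3780
Σ_t [0,2]: t=0:+1/24 t=1:−1/4 t=2:+1/24 = -1/6
(3j)²=4/105 [(2 3 3; 0 0 0)], sign=+1
Σ_t [0,0]: t=0:+1/24 = 1/24
(3j)²=1/21 [(2 3 3; 2 0 -2)], sign=-1
⇒ 4πI² = 4/9
I = (-1)√(4/9/(4π)) = -0.18806319

Gaunt coefficient, -0.188063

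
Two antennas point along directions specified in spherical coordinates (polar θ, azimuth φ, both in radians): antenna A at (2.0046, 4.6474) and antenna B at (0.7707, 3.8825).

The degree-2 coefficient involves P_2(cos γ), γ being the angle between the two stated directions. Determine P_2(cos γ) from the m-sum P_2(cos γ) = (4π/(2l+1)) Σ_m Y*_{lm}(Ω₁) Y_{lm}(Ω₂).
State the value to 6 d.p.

-0.464201

Addition theorem: P_2(cos γ) = (4π/5) Σ_m Y*_{lm}(Ω₁) Y_{lm}(Ω₂), m = −2…2:
  m=-2: (-0.315347+0.041221i) × (+0.016659-0.186719i) = +0.002443+0.059568i  (running Σ = +0.002443+0.059568i)
  m=-1: (+0.019135+0.294022i) × (-0.284892+0.260606i) = -0.082075-0.078778i  (running Σ = -0.079632-0.019210i)
  m=0: (-0.148228-0.000000i) × (+0.171601+0.000000i) = -0.025436-0.000000i  (running Σ = -0.105068-0.019210i)
  m=1: (-0.019135+0.294022i) × (+0.284892+0.260606i) = -0.082075+0.078778i  (running Σ = -0.187143+0.059568i)
  m=2: (-0.315347-0.041221i) × (+0.016659+0.186719i) = +0.002443-0.059568i  (running Σ = -0.184700+0.000000i)
Total Σ_m = -0.184700+0.000000i. Multiply by 2.513274: -0.464201+0.000000i. P_2(cos γ) = -0.464201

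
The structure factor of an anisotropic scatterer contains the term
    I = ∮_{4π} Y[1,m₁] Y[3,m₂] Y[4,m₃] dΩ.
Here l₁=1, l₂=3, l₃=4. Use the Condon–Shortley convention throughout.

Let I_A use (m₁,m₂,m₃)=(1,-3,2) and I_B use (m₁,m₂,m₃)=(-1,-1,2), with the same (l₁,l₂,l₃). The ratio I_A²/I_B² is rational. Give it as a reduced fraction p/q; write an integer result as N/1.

Shared (l₁,l₂,l₃)=(1,3,4): N and (l;000)² cancel in I_A²/I_B².
A: Δ = 0!·2!·6!/9! = 1/252; Racah Σ t=0..0: t=0:+1/1440 = 1/1440; ⇒ 3j(1 3 4; 1 -3 2)² = 1/252, sgn +1
B: Δ = 0!·2!·6!/9! = 1/252; Racah Σ t=0..0: t=0:+1/96 = 1/96; ⇒ 3j(1 3 4; -1 -1 2)² = 5/84, sgn +1
I_A²/I_B² = (1/252)/(5/84) = 1/15

1/15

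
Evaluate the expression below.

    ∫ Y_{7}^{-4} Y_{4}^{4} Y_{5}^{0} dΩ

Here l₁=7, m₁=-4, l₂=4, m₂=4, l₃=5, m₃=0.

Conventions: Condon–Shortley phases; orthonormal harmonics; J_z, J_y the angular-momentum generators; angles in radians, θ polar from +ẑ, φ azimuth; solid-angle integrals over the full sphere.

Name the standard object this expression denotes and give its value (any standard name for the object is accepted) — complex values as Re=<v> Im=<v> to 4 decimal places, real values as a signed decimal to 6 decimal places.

This is a Gaunt coefficient — the integral of a triple product of spherical harmonics over the sphere.
Rules hold: Σm=0, L=16 even, 3≤5≤11.
N = 15·9·11 = 1485
Δ = 6!·8!·2!/17! = 1/6126120
Racah Σ t=2..4: t=2:+1/69120 t=3:−1/20736 t=4:+1/69120 = -1/51840
⇒ 3j(7 4 5; 0 0 0)² = 280/21879, sgn +1
Racah Σ t=6..6: t=6:+1/1036800 = 1/1036800
⇒ 3j(7 4 5; -4 4 0)² = 14/663, sgn -1
4πI² = N·(3j₀)²·(3jₘ)² = 19600/48841
I = -1·√(0.401302/4π) = -0.17870258

Gaunt coefficient, -0.178703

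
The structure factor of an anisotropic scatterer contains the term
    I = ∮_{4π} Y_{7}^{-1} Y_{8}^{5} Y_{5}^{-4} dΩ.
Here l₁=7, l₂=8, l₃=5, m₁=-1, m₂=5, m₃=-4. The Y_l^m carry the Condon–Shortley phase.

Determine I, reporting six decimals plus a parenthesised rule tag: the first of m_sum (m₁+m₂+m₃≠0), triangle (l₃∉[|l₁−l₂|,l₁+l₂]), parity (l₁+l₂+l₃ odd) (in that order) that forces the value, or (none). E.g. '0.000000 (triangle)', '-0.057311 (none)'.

0.097087 (none)

Checks pass: Σm=0; 20 even; l₃=5∈[1,15].
(2·7+1)(2·8+1)(2·5+1) = 2805
Δ: 10! 4! 6! / 21! → 1/814773960
sum: t=3:−1/87091200 t=4:+1/4976640 t=5:−1/2073600 t=6:+1/4976640 t=7:−1/87091200 = -1/9676800
3j²(7 8 5; 0 0 0) = Δ·Π!·Σ² = 360/46189  (sign +1)
sum: t=7:−1/130636800 t=8:+1/232243200 = -1/298598400
3j²(7 8 5; -1 5 -4) = Δ·Π!·Σ² = 7/1292  (sign +1)
combine: 4πI² = 2805·360/46189·7/1292 = 9450/79781
take √, sign +1: I = 0.09708703
No selection rule forces the value: the integral is nonzero (none).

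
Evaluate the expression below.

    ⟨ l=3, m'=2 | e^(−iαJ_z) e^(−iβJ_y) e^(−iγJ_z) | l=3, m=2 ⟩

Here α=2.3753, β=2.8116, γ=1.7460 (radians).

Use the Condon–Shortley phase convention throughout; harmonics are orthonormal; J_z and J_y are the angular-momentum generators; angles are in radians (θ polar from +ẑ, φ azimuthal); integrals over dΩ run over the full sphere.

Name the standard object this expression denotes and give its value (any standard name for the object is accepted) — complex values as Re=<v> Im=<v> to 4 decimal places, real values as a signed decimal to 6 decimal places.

This is a Wigner D-matrix element — the rotation-matrix element ⟨l m'| R(α,β,γ) |l m⟩ in the angular-momentum basis.
Split into d^3_{2,2}(β=2.8116) × two z-phases.
With c≡cos(β/2)=0.164249 and s≡sin(β/2)=0.986419, N=[120·1·120·1]^{1/2}=120.000000
The bounds max(0,m−m')=0 and min(l+m,l−m')=1 give 2 terms
  k=0: (−1)^0·120.0000/(120)·0.1642^6·0.9864^0 = +0.000020
  k=1: (−1)^1·120.0000/(24)·0.1642^4·0.9864^2 = -0.003541
d^3_{2,2}(2.8116) = +0.000020 -0.003541 = -0.003521
D = (+0.038202+0.999270i)·(-0.003521)·(-0.939233+0.343280i) = +0.001334+0.003259i

Wigner D-matrix element, Re=0.0013 Im=0.0033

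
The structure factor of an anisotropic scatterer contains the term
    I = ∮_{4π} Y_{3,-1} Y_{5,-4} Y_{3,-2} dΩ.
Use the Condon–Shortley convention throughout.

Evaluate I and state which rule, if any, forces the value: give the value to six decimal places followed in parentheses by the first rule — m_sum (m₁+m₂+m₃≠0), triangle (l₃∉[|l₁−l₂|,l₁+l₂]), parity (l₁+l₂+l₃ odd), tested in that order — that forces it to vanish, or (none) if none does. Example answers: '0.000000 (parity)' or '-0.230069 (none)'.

Σmᵢ = -7 ≠ 0, so the φ-integral vanishes; I = 0

0.000000 (m_sum)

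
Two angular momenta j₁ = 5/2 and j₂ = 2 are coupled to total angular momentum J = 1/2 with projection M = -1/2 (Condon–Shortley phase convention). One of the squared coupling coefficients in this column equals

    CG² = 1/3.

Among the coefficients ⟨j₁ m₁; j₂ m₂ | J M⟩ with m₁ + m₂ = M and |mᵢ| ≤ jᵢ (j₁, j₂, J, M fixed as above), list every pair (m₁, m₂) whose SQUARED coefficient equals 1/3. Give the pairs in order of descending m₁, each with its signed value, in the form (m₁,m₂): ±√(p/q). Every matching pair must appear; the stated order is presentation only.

Admissible pairs with m₁+m₂ = M = -1/2: (-5/2,2), (-3/2,1), (-1/2,0), (1/2,-1), (3/2,-2)
  (m₁,m₂)=(3/2,-2): CG² = 1/15, CG = +√(1/15)
  (m₁,m₂)=(1/2,-1): CG² = 2/15, CG = −√(2/15)
  (m₁,m₂)=(-1/2,0): CG² = 1/5, CG = +√(1/5)
  (m₁,m₂)=(-3/2,1): CG² = 4/15, CG = −√(4/15)
  (m₁,m₂)=(-5/2,2): CG² = 1/3, CG = +√(1/3)   ← matches the target
Pairs with CG² = 1/3: (-5/2,2): +√(1/3)

(-5/2,2): +√(1/3)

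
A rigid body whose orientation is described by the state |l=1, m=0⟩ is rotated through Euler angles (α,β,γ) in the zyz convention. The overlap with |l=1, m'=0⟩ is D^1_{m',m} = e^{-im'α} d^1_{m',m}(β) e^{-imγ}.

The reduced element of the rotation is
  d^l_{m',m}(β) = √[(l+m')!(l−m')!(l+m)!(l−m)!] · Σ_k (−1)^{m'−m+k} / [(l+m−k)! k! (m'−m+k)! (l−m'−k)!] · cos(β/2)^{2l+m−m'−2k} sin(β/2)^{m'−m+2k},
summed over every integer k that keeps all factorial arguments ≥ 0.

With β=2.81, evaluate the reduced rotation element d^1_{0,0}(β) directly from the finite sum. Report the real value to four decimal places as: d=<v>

d^1_{0,0}(β=2.8100) via the finite sum:
With c≡cos(β/2)=0.165038 and s≡sin(β/2)=0.986287, N=[1·1·1·1]^{1/2}=1.000000
The bounds max(0,m−m')=0 and min(l+m,l−m')=1 give 2 terms
  k=0: (−1)^0·1.0000/(1)·0.1650^2·0.9863^0 = +0.027237
  k=1: (−1)^1·1.0000/(1)·0.1650^0·0.9863^2 = -0.972763
d^1_{0,0}(2.8100) = +0.027237 -0.972763 = -0.945525

d=-0.9455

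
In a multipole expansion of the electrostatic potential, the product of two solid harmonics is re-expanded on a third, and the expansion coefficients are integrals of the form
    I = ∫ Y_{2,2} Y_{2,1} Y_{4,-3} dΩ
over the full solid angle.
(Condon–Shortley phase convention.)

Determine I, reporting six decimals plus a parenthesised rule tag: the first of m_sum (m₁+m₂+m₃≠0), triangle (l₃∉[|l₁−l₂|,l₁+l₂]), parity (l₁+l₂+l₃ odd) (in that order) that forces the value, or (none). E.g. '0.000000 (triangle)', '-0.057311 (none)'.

-0.238414 (none)

Rules hold: Σm=0, L=8 even, 0≤4≤4.
N = 5·5·9 = 225
Δ = 0!·4!·4!/9! = 1/630
Racah Σ t=0..0: t=0:+1/16 = 1/16
⇒ 3j(2 2 4; 0 0 0)² = 2/35, sgn +1
Racah Σ t=0..0: t=0:+1/144 = 1/144
⇒ 3j(2 2 4; 2 1 -3)² = 1/18, sgn -1
4πI² = N·(3j₀)²·(3jₘ)² = 5/7
I = -1·√(0.714286/4π) = -0.23841361
No selection rule forces the value: the integral is nonzero (none).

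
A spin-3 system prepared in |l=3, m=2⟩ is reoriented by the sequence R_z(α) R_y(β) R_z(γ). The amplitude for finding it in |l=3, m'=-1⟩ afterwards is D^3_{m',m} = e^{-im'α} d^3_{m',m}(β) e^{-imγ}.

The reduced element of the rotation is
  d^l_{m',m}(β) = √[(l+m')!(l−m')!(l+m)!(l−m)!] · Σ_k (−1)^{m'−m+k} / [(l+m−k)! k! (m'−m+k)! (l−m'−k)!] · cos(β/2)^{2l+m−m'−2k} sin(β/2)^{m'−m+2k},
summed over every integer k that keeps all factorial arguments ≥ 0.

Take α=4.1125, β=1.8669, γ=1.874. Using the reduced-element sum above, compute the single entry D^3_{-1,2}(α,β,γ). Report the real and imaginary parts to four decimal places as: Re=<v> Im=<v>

Split into d^3_{-1,2}(β=1.8669) × two z-phases.
Half-angle: c=0.595065, s=0.803678. N=√(2·24·120·1)=75.894664
The bounds max(0,m−m')=3 and min(l+m,l−m')=4 give 2 terms
  k=3: (−1)^0·75.8947/(12)·0.5951^3·0.8037^3 = +0.691781
  k=4: (−1)^1·75.8947/(24)·0.5951^1·0.8037^5 = -0.630919
d^3_{-1,2}(1.8669) = +0.691781 -0.630919 = +0.060862
Attach z-rotation phases: D = e^{-i(-1)(4.1125)}·(+0.060862)·e^{-i(2)(1.8740)} = +0.056863+0.021696i

Re=0.0569 Im=0.0217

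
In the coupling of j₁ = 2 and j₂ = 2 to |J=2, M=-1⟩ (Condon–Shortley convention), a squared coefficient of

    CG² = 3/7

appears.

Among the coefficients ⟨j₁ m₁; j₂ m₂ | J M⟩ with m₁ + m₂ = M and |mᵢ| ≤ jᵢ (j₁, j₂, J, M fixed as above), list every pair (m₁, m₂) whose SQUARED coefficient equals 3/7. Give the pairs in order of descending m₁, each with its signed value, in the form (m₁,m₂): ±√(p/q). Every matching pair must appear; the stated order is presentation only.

(1,-2): +√(3/7); (-2,1): +√(3/7)

Admissible pairs with m₁+m₂ = M = -1: (-2,1), (-1,0), (0,-1), (1,-2)
  (m₁,m₂)=(1,-2): CG² = 3/7, CG = +√(3/7)   ← matches the target
  (m₁,m₂)=(0,-1): CG² = 1/14, CG = −√(1/14)
  (m₁,m₂)=(-1,0): CG² = 1/14, CG = −√(1/14)
  (m₁,m₂)=(-2,1): CG² = 3/7, CG = +√(3/7)   ← matches the target
Pairs with CG² = 3/7: (1,-2): +√(3/7); (-2,1): +√(3/7)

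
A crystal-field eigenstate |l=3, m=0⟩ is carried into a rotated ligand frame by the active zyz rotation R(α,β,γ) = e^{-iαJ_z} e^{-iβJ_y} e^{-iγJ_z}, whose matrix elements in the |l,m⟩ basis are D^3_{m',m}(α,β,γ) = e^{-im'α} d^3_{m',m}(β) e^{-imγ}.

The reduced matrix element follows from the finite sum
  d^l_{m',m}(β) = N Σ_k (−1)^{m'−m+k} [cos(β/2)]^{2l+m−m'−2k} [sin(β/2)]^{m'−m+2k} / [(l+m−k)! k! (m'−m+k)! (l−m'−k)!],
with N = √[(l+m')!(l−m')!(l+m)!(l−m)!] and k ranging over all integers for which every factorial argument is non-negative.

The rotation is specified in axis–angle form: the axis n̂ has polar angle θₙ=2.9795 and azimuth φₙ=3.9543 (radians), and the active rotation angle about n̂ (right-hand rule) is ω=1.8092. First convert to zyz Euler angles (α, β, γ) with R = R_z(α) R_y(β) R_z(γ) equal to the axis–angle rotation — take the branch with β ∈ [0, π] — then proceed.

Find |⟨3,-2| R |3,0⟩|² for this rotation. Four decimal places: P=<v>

Axis–angle → zyz. n̂ = (sinθₙcosφₙ, sinθₙsinφₙ, cosθₙ) = (-0.110957, -0.117189, -0.986892), ω = 1.8092.
R = I cosω + sinω [n̂]ₓ + (1−cosω) n̂n̂ᵀ gives
  R = [-0.220933, +0.975052, +0.021487; -0.942905, -0.219175, +0.250783; +0.249236, +0.035146, +0.967805]
β = atan2(√(R₁₃²+R₂₃²), R₃₃) = 0.254439; α = atan2(R₂₃, R₁₃) mod 2π = 1.485324; γ = atan2(R₃₂, −R₃₁) mod 2π = 3.001502
First d^3_{-2,0}(β=0.2544), then the phase factors e^{-i(-2)α} and e^{-i(0)γ}:
c=cos(0.254439/2)=0.991919, s=sin(0.254439/2)=0.126876; N=√[1·120·6·6]=65.726707
k: max(0,(0)−(-2))=2 … min(3+(0),3−(-2))=3
  k=2: (−1)^0·65.7267/(12)·0.9919^4·0.1269^2 = +0.085354
  k=3: (−1)^1·65.7267/(12)·0.9919^2·0.1269^4 = -0.001396
d^3_{-2,0}(0.2544) = +0.085354 -0.001396 = +0.083958
|D^3_{-2,0}|² = |d^3_{-2,0}(β)|² = (+0.083958)² = 0.007049 (the z-rotation phases have unit modulus)

P=0.0070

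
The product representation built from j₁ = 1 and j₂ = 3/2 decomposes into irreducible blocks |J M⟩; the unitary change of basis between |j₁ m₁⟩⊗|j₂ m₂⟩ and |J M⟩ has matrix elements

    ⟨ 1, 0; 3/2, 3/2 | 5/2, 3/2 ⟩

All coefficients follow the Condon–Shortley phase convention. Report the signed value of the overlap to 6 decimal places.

√[6·0!2!3!/6! · 1!1!3!0!4!1!] = √(72/5)
  +(−1)^0/∏(0,0,1,3,1,0)! = 1/6  (running 1/6)
⟨..|..⟩ = √(72/5)·(1/6) = +0.632456

+0.632456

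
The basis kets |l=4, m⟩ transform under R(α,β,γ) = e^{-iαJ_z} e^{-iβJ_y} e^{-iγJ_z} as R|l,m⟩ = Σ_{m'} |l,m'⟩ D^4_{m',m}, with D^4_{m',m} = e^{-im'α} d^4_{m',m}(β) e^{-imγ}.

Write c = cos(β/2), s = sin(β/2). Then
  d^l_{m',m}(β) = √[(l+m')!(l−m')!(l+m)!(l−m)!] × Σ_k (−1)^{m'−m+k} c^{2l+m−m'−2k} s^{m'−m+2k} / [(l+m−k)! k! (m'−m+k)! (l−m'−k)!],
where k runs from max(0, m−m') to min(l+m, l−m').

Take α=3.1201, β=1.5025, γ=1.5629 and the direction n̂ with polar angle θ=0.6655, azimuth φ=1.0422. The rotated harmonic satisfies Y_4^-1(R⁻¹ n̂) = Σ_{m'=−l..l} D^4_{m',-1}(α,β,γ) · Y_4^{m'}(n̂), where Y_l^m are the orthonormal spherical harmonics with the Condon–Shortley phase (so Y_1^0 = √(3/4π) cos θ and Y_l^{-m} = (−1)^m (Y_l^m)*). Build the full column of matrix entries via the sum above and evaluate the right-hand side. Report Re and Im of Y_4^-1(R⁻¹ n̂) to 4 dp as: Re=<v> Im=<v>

Need the full column D^4_{m',-1} for m'=−4..4 at α=3.1201, β=1.5025, γ=1.5629.
cos(β/2)=0.730836, sin(β/2)=0.682553
d^4_{-4,-1}: single k=3 term ⇒ +0.496139;  D = +0.046503+0.493955i
d^4_{-3,-1}: k∈[2..3] ⇒ +0.563460 -0.819114 = -0.255654;  D = +0.018487+0.254985i
d^4_{-2,-1}: k∈[1..3] ⇒ +0.322488 -1.406421 +0.817818 = -0.266116;  D = -0.013535-0.265771i
d^4_{-1,-1}: k∈[0..3] ⇒ +0.081388 -1.064840 +1.857576 -0.540080 = +0.334045;  D = -0.009816-0.333901i
d^4_{0,-1}: k∈[0..3] ⇒ -0.339932 +1.778998 -1.551700 +0.225574 = +0.112940;  D = +0.000892+0.112936i
d^4_{1,-1}: k∈[0..3] ⇒ +0.709893 -1.857576 +0.810119 -0.047108 = -0.384671;  D = -0.005230+0.384636i
d^4_{2,-1}: k∈[0..2] ⇒ -0.937614 +1.226727 -0.213998 = +0.075114;  D = -0.002635+0.075068i
d^4_{3,-1}: k∈[0..1] ⇒ +0.819114 -0.428675 = +0.390439;  D = +0.022080-0.389814i
d^4_{4,-1}: single k=0 term ⇒ -0.432749;  D = +0.033752-0.431430i
Y_4^{m'}(θ=0.6655,φ=1.0422) and Σ D·Y over m':
  (+0.0465+0.4940i)·(-0.0333+0.0551i)  (+0.0185+0.2550i)·(-0.2317-0.0035i)  (-0.0135-0.2658i)·(-0.2087-0.3700i)  (-0.0098-0.3339i)·(+0.1543-0.2641i)  (+0.0009+0.1129i)·(-0.2288+0.0000i)  (-0.0052+0.3846i)·(-0.1543-0.2641i)  (-0.0026+0.0751i)·(-0.2087+0.3700i)  (+0.0221-0.3898i)·(+0.2317-0.0035i)  (+0.0338-0.4314i)·(-0.0333-0.0551i)
Y_4^-1(R⁻¹ n̂) = -0.163508-0.239818i

Re=-0.1635 Im=-0.2398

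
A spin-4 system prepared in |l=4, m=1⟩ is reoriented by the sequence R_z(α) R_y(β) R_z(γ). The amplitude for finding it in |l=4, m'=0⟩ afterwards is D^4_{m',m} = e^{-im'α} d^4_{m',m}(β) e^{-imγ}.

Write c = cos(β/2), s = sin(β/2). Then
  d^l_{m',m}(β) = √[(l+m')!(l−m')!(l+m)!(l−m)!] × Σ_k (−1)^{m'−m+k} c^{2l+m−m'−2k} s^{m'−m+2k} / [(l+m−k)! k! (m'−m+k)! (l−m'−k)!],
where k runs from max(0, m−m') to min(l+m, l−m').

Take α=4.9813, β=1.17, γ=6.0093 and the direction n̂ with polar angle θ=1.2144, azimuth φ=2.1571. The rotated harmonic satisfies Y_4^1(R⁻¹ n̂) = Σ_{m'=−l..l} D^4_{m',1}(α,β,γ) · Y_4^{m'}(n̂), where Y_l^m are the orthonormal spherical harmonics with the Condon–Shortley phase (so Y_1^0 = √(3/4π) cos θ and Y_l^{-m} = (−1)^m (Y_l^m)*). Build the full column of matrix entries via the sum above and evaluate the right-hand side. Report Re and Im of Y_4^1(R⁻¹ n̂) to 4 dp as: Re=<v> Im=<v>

Need the full column D^4_{m',1} for m'=−4..4 at α=4.9813, β=1.1700, γ=6.0093.
cos(β/2)=0.833712, sin(β/2)=0.552199
d^4_{-4,1}: single k=5 term ⇒ +0.222650;  D = +0.048864+0.217221i
d^4_{-3,1}: k∈[4..5] ⇒ +0.594247 -0.156415 = +0.437832;  D = -0.386277+0.206124i
d^4_{-2,1}: k∈[3..5] ⇒ +0.959143 -0.631152 +0.055376 = +0.383367;  D = -0.263856-0.278119i
d^4_{-1,1}: k∈[2..5] ⇒ +1.023973 -1.347626 +0.295596 -0.008645 = -0.036702;  D = -0.018958+0.031427i
d^4_{0,1}: k∈[1..4] ⇒ +0.691391 -1.819845 +0.798351 -0.058372 = -0.388475;  D = -0.373995-0.105072i
d^4_{1,1}: k∈[0..3] ⇒ +0.233415 -1.535959 +1.347626 -0.197064 = -0.151983;  D = +0.000756-0.151981i
d^4_{2,1}: k∈[0..2] ⇒ -0.655911 +1.438714 -0.420768 = +0.362035;  D = -0.349498+0.094449i
d^4_{3,1}: k∈[0..1] ⇒ +0.812753 -0.594247 = +0.218506;  D = -0.110999-0.188213i
d^4_{4,1}: single k=0 term ⇒ -0.507531;  D = -0.352959+0.364702i
Y_4^{m'}(θ=1.2144,φ=2.1571) and Σ D·Y over m':
  (+0.0489+0.2172i)·(-0.2387-0.2440i)  (-0.3863+0.2061i)·(+0.3531-0.0672i)  (-0.2639-0.2781i)·(+0.0168-0.0400i)  (-0.0190+0.0314i)·(+0.1838+0.2768i)  (-0.3740-0.1051i)·(-0.0141+0.0000i)  (+0.0008-0.1520i)·(-0.1838+0.2768i)  (-0.3495+0.0944i)·(+0.0168+0.0400i)  (-0.1110-0.1882i)·(-0.3531-0.0672i)  (-0.3530+0.3647i)·(-0.2387+0.2440i)
Y_4^1(R⁻¹ n̂) = -0.049635-0.040653i

Re=-0.0496 Im=-0.0407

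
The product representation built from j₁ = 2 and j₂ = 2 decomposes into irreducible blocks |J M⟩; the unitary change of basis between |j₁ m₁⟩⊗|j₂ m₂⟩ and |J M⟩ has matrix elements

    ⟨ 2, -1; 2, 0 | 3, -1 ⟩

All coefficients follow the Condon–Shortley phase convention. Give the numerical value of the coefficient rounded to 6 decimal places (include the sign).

−√(1/5) = -0.447214

triangle: 1!*3!*3!/8! = 36/40320
(j±m)!: 1!*3!*2!*2!*2!*4! = 1152
prefactor² = (2J+1)*Δ*N² = 36/5
  k=0: +1/(0!*1!*3!*2!*0!*1!) = 1/12
  k=1: −1/(1!*0!*2!*1!*1!*2!) = -1/4
Σ = -1/6  ⇒  CG² = 36/5*(-1/6)² = 1/5
CG = −√(1/5) = -0.447214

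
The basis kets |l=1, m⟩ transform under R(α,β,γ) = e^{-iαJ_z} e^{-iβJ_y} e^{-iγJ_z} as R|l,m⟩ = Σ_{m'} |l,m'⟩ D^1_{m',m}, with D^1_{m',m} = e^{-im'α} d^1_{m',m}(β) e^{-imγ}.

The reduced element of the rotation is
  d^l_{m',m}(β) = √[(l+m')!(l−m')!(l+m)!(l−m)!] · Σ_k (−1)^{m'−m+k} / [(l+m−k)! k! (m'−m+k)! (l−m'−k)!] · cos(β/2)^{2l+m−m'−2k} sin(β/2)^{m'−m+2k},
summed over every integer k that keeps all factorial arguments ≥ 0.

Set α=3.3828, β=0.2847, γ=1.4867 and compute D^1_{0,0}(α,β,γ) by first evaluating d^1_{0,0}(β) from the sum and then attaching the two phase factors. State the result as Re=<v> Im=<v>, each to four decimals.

Re=0.9597 Im=0.0000

First d^1_{0,0}(β=0.2847), then the phase factors e^{-i(0)α} and e^{-i(0)γ}:
With c≡cos(β/2)=0.989885 and s≡sin(β/2)=0.141870, N=[1·1·1·1]^{1/2}=1.000000
k: max(0,(0)−(0))=0 … min(1+(0),1−(0))=1
  k=0: (−1)^0·1.0000/(1)·0.9899^2·0.1419^0 = +0.979873
  k=1: (−1)^1·1.0000/(1)·0.9899^0·0.1419^2 = -0.020127
d^1_{0,0}(0.2847) = +0.979873 -0.020127 = +0.959746
D = (+1.000000+0.000000i)·(+0.959746)·(+1.000000+0.000000i) = +0.959746+0.000000i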